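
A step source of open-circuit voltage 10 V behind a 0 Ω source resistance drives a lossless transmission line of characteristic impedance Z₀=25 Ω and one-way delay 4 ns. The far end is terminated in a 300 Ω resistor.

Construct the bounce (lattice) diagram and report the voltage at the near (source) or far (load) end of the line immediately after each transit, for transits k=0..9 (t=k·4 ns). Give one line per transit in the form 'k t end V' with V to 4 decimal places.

0 0 source 10.0000
1 4 load 18.4615
2 8 source 10.0000
3 12 load 2.8402
4 16 source 10.0000
5 20 load 16.0583
6 24 source 10.0000
7 28 load 4.8738
8 32 source 10.0000
9 36 load 14.3376

Γ_L=0.846154, Γ_S=-1.000000; launch V₁=10·25/25=10.000000
k=0 src: V=10.0000
k=1 load: inc=10.000000, refl=10.000000·0.846154=8.4615; V=0.000000+10.000000+8.461538=18.4615
k=2 src: inc=8.461538, refl=8.461538·-1.000000=-8.4615; V=10.000000+8.461538+-8.461538=10.0000
k=3 load: inc=-8.461538, refl=-8.461538·0.846154=-7.1598; V=18.461538+-8.461538+-7.159763=2.8402
k=4 src: inc=-7.159763, refl=-7.159763·-1.000000=7.1598; V=10.000000+-7.159763+7.159763=10.0000
k=5 load: inc=7.159763, refl=7.159763·0.846154=6.0583; V=2.840237+7.159763+6.058261=16.0583
k=6 src: inc=6.058261, refl=6.058261·-1.000000=-6.0583; V=10.000000+6.058261+-6.058261=10.0000
k=7 load: inc=-6.058261, refl=-6.058261·0.846154=-5.1262; V=16.058261+-6.058261+-5.126221=4.8738
k=8 src: inc=-5.126221, refl=-5.126221·-1.000000=5.1262; V=10.000000+-5.126221+5.126221=10.0000
k=9 load: inc=5.126221, refl=5.126221·0.846154=4.3376; V=4.873779+5.126221+4.337572=14.3376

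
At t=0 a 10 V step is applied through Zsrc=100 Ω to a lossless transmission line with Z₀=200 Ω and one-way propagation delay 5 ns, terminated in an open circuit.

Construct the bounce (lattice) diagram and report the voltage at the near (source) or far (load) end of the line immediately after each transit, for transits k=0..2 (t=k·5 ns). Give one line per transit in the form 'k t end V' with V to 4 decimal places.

Γ_L=1.000000, Γ_S=-0.333333; launch V₁=10·200/300=6.666667
k=0 src: V=6.6667
k=1 load: inc=6.666667, refl=6.666667·1.000000=6.6667; V=0.000000+6.666667+6.666667=13.3333
k=2 src: inc=6.666667, refl=6.666667·-0.333333=-2.2222; V=6.666667+6.666667+-2.222222=11.1111

0 0 source 6.6667
1 5 load 13.3333
2 10 source 11.1111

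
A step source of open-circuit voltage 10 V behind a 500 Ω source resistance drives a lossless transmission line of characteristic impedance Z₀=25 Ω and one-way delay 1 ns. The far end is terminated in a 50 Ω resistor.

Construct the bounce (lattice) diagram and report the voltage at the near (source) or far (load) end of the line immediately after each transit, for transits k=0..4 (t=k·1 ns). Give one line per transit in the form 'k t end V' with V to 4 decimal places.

Γ_L=0.333333, Γ_S=0.904762; launch V₁=10·25/525=0.476190
k=0 src: V=0.4762
k=1 load: inc=0.476190, refl=0.476190·0.333333=0.1587; V=0.000000+0.476190+0.158730=0.6349
k=2 src: inc=0.158730, refl=0.158730·0.904762=0.1436; V=0.476190+0.158730+0.143613=0.7785
k=3 load: inc=0.143613, refl=0.143613·0.333333=0.0479; V=0.634921+0.143613+0.047871=0.8264
k=4 src: inc=0.047871, refl=0.047871·0.904762=0.0433; V=0.778534+0.047871+0.043312=0.8697

0 0 source 0.4762
1 1 load 0.6349
2 2 source 0.7785
3 3 load 0.8264
4 4 source 0.8697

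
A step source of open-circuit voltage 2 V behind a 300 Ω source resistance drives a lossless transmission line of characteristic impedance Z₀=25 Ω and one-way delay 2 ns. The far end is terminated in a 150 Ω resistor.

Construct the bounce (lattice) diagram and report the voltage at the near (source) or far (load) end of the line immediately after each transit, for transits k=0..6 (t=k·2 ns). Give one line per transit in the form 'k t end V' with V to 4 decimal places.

Γ_L=0.714286, Γ_S=0.846154; launch V₁=2·25/325=0.153846
k=0 src: V=0.1538
k=1 load: inc=0.153846, refl=0.153846·0.714286=0.1099; V=0.000000+0.153846+0.109890=0.2637
k=2 src: inc=0.109890, refl=0.109890·0.846154=0.0930; V=0.153846+0.109890+0.092984=0.3567
k=3 load: inc=0.092984, refl=0.092984·0.714286=0.0664; V=0.263736+0.092984+0.066417=0.4231
k=4 src: inc=0.066417, refl=0.066417·0.846154=0.0562; V=0.356720+0.066417+0.056199=0.4793
k=5 load: inc=0.056199, refl=0.056199·0.714286=0.0401; V=0.423137+0.056199+0.040142=0.5195
k=6 src: inc=0.040142, refl=0.040142·0.846154=0.0340; V=0.479336+0.040142+0.033966=0.5534

0 0 source 0.1538
1 2 load 0.2637
2 4 source 0.3567
3 6 load 0.4231
4 8 source 0.4793
5 10 load 0.5195
6 12 source 0.5534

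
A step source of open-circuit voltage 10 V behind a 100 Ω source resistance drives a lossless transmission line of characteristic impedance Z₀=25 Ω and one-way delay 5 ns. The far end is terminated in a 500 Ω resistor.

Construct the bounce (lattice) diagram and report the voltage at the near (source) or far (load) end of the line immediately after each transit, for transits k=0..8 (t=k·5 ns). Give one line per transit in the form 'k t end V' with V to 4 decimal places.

0 0 source 2.0000
1 5 load 3.8095
2 10 source 4.8952
3 15 load 5.8776
4 20 source 6.4669
5 25 load 7.0002
6 30 source 7.3201
7 35 load 7.6096
8 40 source 7.7833

Γ_L=0.904762, Γ_S=0.600000; launch V₁=10·25/125=2.000000
k=0 src: V=2.0000
k=1 load: inc=2.000000, refl=2.000000·0.904762=1.8095; V=0.000000+2.000000+1.809524=3.8095
k=2 src: inc=1.809524, refl=1.809524·0.600000=1.0857; V=2.000000+1.809524+1.085714=4.8952
k=3 load: inc=1.085714, refl=1.085714·0.904762=0.9823; V=3.809524+1.085714+0.982313=5.8776
k=4 src: inc=0.982313, refl=0.982313·0.600000=0.5894; V=4.895238+0.982313+0.589388=6.4669
k=5 load: inc=0.589388, refl=0.589388·0.904762=0.5333; V=5.877551+0.589388+0.533256=7.0002
k=6 src: inc=0.533256, refl=0.533256·0.600000=0.3200; V=6.466939+0.533256+0.319953=7.3201
k=7 load: inc=0.319953, refl=0.319953·0.904762=0.2895; V=7.000194+0.319953+0.289482=7.6096
k=8 src: inc=0.289482, refl=0.289482·0.600000=0.1737; V=7.320148+0.289482+0.173689=7.7833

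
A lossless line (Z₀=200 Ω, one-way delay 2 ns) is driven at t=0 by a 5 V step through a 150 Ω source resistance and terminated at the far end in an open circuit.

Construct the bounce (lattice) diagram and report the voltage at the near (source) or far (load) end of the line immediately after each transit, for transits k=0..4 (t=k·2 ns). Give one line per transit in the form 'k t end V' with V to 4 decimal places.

Γ_L=1.000000, Γ_S=-0.142857; launch V₁=5·200/350=2.857143
k=0 src: V=2.8571
k=1 load: inc=2.857143, refl=2.857143·1.000000=2.8571; V=0.000000+2.857143+2.857143=5.7143
k=2 src: inc=2.857143, refl=2.857143·-0.142857=-0.4082; V=2.857143+2.857143+-0.408163=5.3061
k=3 load: inc=-0.408163, refl=-0.408163·1.000000=-0.4082; V=5.714286+-0.408163+-0.408163=4.8980
k=4 src: inc=-0.408163, refl=-0.408163·-0.142857=0.0583; V=5.306122+-0.408163+0.058309=4.9563

0 0 source 2.8571
1 2 load 5.7143
2 4 source 5.3061
3 6 load 4.8980
4 8 source 4.9563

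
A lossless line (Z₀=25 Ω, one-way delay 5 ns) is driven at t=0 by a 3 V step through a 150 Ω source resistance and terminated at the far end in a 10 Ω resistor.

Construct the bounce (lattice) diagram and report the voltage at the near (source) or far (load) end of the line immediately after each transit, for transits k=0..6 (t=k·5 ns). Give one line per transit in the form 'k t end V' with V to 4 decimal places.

Γ_L=-0.428571, Γ_S=0.714286; launch V₁=3·25/175=0.428571
k=0 src: V=0.4286
k=1 load: inc=0.428571, refl=0.428571·-0.428571=-0.1837; V=0.000000+0.428571+-0.183673=0.2449
k=2 src: inc=-0.183673, refl=-0.183673·0.714286=-0.1312; V=0.428571+-0.183673+-0.131195=0.1137
k=3 load: inc=-0.131195, refl=-0.131195·-0.428571=0.0562; V=0.244898+-0.131195+0.056227=0.1699
k=4 src: inc=0.056227, refl=0.056227·0.714286=0.0402; V=0.113703+0.056227+0.040162=0.2101
k=5 load: inc=0.040162, refl=0.040162·-0.428571=-0.0172; V=0.169929+0.040162+-0.017212=0.1929
k=6 src: inc=-0.017212, refl=-0.017212·0.714286=-0.0123; V=0.210091+-0.017212+-0.012294=0.1806

0 0 source 0.4286
1 5 load 0.2449
2 10 source 0.1137
3 15 load 0.1699
4 20 source 0.2101
5 25 load 0.1929
6 30 source 0.1806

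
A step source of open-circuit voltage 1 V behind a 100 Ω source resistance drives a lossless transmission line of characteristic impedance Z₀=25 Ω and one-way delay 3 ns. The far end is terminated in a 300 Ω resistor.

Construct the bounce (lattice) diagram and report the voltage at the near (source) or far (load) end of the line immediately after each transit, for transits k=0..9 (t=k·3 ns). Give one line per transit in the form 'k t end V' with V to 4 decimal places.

Γ_L=0.846154, Γ_S=0.600000; launch V₁=1·25/125=0.200000
k=0 src: V=0.2000
k=1 load: inc=0.200000, refl=0.200000·0.846154=0.1692; V=0.000000+0.200000+0.169231=0.3692
k=2 src: inc=0.169231, refl=0.169231·0.600000=0.1015; V=0.200000+0.169231+0.101538=0.4708
k=3 load: inc=0.101538, refl=0.101538·0.846154=0.0859; V=0.369231+0.101538+0.085917=0.5567
k=4 src: inc=0.085917, refl=0.085917·0.600000=0.0516; V=0.470769+0.085917+0.051550=0.6082
k=5 load: inc=0.051550, refl=0.051550·0.846154=0.0436; V=0.556686+0.051550+0.043619=0.6519
k=6 src: inc=0.043619, refl=0.043619·0.600000=0.0262; V=0.608237+0.043619+0.026172=0.6780
k=7 load: inc=0.026172, refl=0.026172·0.846154=0.0221; V=0.651856+0.026172+0.022145=0.7002
k=8 src: inc=0.022145, refl=0.022145·0.600000=0.0133; V=0.678028+0.022145+0.013287=0.7135
k=9 load: inc=0.013287, refl=0.013287·0.846154=0.0112; V=0.700173+0.013287+0.011243=0.7247

0 0 source 0.2000
1 3 load 0.3692
2 6 source 0.4708
3 9 load 0.5567
4 12 source 0.6082
5 15 load 0.6519
6 18 source 0.6780
7 21 load 0.7002
8 24 source 0.7135
9 27 load 0.7247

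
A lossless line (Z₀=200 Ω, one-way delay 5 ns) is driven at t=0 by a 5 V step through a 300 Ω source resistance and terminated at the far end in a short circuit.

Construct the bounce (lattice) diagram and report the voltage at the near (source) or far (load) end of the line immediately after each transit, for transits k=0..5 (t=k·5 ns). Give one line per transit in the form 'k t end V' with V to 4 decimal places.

Γ_L=-1.000000, Γ_S=0.200000; launch V₁=5·200/500=2.000000
k=0 src: V=2.0000
k=1 load: inc=2.000000, refl=2.000000·-1.000000=-2.0000; V=0.000000+2.000000+-2.000000=0.0000
k=2 src: inc=-2.000000, refl=-2.000000·0.200000=-0.4000; V=2.000000+-2.000000+-0.400000=-0.4000
k=3 load: inc=-0.400000, refl=-0.400000·-1.000000=0.4000; V=0.000000+-0.400000+0.400000=0.0000
k=4 src: inc=0.400000, refl=0.400000·0.200000=0.0800; V=-0.400000+0.400000+0.080000=0.0800
k=5 load: inc=0.080000, refl=0.080000·-1.000000=-0.0800; V=0.000000+0.080000+-0.080000=0.0000

0 0 source 2.0000
1 5 load 0.0000
2 10 source -0.4000
3 15 load 0.0000
4 20 source 0.0800
5 25 load 0.0000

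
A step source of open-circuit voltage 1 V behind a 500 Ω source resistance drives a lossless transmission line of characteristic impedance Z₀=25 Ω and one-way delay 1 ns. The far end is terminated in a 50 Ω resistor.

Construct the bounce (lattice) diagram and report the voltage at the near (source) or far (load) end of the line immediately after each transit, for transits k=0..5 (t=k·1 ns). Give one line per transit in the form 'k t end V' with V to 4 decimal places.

0 0 source 0.0476
1 1 load 0.0635
2 2 source 0.0779
3 3 load 0.0826
4 4 source 0.0870
5 5 load 0.0884

Γ_L=0.333333, Γ_S=0.904762; launch V₁=1·25/525=0.047619
k=0 src: V=0.0476
k=1 load: inc=0.047619, refl=0.047619·0.333333=0.0159; V=0.000000+0.047619+0.015873=0.0635
k=2 src: inc=0.015873, refl=0.015873·0.904762=0.0144; V=0.047619+0.015873+0.014361=0.0779
k=3 load: inc=0.014361, refl=0.014361·0.333333=0.0048; V=0.063492+0.014361+0.004787=0.0826
k=4 src: inc=0.004787, refl=0.004787·0.904762=0.0043; V=0.077853+0.004787+0.004331=0.0870
k=5 load: inc=0.004331, refl=0.004331·0.333333=0.0014; V=0.082640+0.004331+0.001444=0.0884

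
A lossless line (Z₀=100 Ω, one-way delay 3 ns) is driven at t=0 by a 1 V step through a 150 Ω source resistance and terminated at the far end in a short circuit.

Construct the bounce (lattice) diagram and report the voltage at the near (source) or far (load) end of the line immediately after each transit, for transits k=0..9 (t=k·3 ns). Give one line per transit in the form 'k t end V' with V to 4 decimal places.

0 0 source 0.4000
1 3 load 0.0000
2 6 source -0.0800
3 9 load 0.0000
4 12 source 0.0160
5 15 load 0.0000
6 18 source -0.0032
7 21 load 0.0000
8 24 source 0.0006
9 27 load 0.0000

Γ_L=-1.000000, Γ_S=0.200000; launch V₁=1·100/250=0.400000
k=0 src: V=0.4000
k=1 load: inc=0.400000, refl=0.400000·-1.000000=-0.4000; V=0.000000+0.400000+-0.400000=0.0000
k=2 src: inc=-0.400000, refl=-0.400000·0.200000=-0.0800; V=0.400000+-0.400000+-0.080000=-0.0800
k=3 load: inc=-0.080000, refl=-0.080000·-1.000000=0.0800; V=0.000000+-0.080000+0.080000=0.0000
k=4 src: inc=0.080000, refl=0.080000·0.200000=0.0160; V=-0.080000+0.080000+0.016000=0.0160
k=5 load: inc=0.016000, refl=0.016000·-1.000000=-0.0160; V=0.000000+0.016000+-0.016000=0.0000
k=6 src: inc=-0.016000, refl=-0.016000·0.200000=-0.0032; V=0.016000+-0.016000+-0.003200=-0.0032
k=7 load: inc=-0.003200, refl=-0.003200·-1.000000=0.0032; V=0.000000+-0.003200+0.003200=0.0000
k=8 src: inc=0.003200, refl=0.003200·0.200000=0.0006; V=-0.003200+0.003200+0.000640=0.0006
k=9 load: inc=0.000640, refl=0.000640·-1.000000=-0.0006; V=0.000000+0.000640+-0.000640=0.0000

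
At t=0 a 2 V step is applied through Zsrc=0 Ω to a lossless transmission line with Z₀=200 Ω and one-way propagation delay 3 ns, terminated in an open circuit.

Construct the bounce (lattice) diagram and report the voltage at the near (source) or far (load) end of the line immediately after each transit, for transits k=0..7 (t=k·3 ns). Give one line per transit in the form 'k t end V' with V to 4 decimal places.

Γ_L=1.000000, Γ_S=-1.000000; launch V₁=2·200/200=2.000000
k=0 src: V=2.0000
k=1 load: inc=2.000000, refl=2.000000·1.000000=2.0000; V=0.000000+2.000000+2.000000=4.0000
k=2 src: inc=2.000000, refl=2.000000·-1.000000=-2.0000; V=2.000000+2.000000+-2.000000=2.0000
k=3 load: inc=-2.000000, refl=-2.000000·1.000000=-2.0000; V=4.000000+-2.000000+-2.000000=0.0000
k=4 src: inc=-2.000000, refl=-2.000000·-1.000000=2.0000; V=2.000000+-2.000000+2.000000=2.0000
k=5 load: inc=2.000000, refl=2.000000·1.000000=2.0000; V=0.000000+2.000000+2.000000=4.0000
k=6 src: inc=2.000000, refl=2.000000·-1.000000=-2.0000; V=2.000000+2.000000+-2.000000=2.0000
k=7 load: inc=-2.000000, refl=-2.000000·1.000000=-2.0000; V=4.000000+-2.000000+-2.000000=0.0000

0 0 source 2.0000
1 3 load 4.0000
2 6 source 2.0000
3 9 load 0.0000
4 12 source 2.0000
5 15 load 4.0000
6 18 source 2.0000
7 21 load 0.0000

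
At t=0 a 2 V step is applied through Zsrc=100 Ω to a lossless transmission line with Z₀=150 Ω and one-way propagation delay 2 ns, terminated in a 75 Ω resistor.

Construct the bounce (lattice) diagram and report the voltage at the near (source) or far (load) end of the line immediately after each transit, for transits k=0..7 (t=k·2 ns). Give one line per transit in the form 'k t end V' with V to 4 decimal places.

Γ_L=-0.333333, Γ_S=-0.200000; launch V₁=2·150/250=1.200000
k=0 src: V=1.2000
k=1 load: inc=1.200000, refl=1.200000·-0.333333=-0.4000; V=0.000000+1.200000+-0.400000=0.8000
k=2 src: inc=-0.400000, refl=-0.400000·-0.200000=0.0800; V=1.200000+-0.400000+0.080000=0.8800
k=3 load: inc=0.080000, refl=0.080000·-0.333333=-0.0267; V=0.800000+0.080000+-0.026667=0.8533
k=4 src: inc=-0.026667, refl=-0.026667·-0.200000=0.0053; V=0.880000+-0.026667+0.005333=0.8587
k=5 load: inc=0.005333, refl=0.005333·-0.333333=-0.0018; V=0.853333+0.005333+-0.001778=0.8569
k=6 src: inc=-0.001778, refl=-0.001778·-0.200000=0.0004; V=0.858667+-0.001778+0.000356=0.8572
k=7 load: inc=0.000356, refl=0.000356·-0.333333=-0.0001; V=0.856889+0.000356+-0.000119=0.8571

0 0 source 1.2000
1 2 load 0.8000
2 4 source 0.8800
3 6 load 0.8533
4 8 source 0.8587
5 10 load 0.8569
6 12 source 0.8572
7 14 load 0.8571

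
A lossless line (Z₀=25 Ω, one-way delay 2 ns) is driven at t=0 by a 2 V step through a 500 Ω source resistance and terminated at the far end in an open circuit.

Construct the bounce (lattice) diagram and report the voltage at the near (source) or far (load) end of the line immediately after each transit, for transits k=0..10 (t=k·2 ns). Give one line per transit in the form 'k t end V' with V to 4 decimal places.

Γ_L=1.000000, Γ_S=0.904762; launch V₁=2·25/525=0.095238
k=0 src: V=0.0952
k=1 load: inc=0.095238, refl=0.095238·1.000000=0.0952; V=0.000000+0.095238+0.095238=0.1905
k=2 src: inc=0.095238, refl=0.095238·0.904762=0.0862; V=0.095238+0.095238+0.086168=0.2766
k=3 load: inc=0.086168, refl=0.086168·1.000000=0.0862; V=0.190476+0.086168+0.086168=0.3628
k=4 src: inc=0.086168, refl=0.086168·0.904762=0.0780; V=0.276644+0.086168+0.077961=0.4408
k=5 load: inc=0.077961, refl=0.077961·1.000000=0.0780; V=0.362812+0.077961+0.077961=0.5187
k=6 src: inc=0.077961, refl=0.077961·0.904762=0.0705; V=0.440773+0.077961+0.070536=0.5893
k=7 load: inc=0.070536, refl=0.070536·1.000000=0.0705; V=0.518734+0.070536+0.070536=0.6598
k=8 src: inc=0.070536, refl=0.070536·0.904762=0.0638; V=0.589271+0.070536+0.063819=0.7236
k=9 load: inc=0.063819, refl=0.063819·1.000000=0.0638; V=0.659807+0.063819+0.063819=0.7874
k=10 src: inc=0.063819, refl=0.063819·0.904762=0.0577; V=0.723626+0.063819+0.057741=0.8452

0 0 source 0.0952
1 2 load 0.1905
2 4 source 0.2766
3 6 load 0.3628
4 8 source 0.4408
5 10 load 0.5187
6 12 source 0.5893
7 14 load 0.6598
8 16 source 0.7236
9 18 load 0.7874
10 20 source 0.8452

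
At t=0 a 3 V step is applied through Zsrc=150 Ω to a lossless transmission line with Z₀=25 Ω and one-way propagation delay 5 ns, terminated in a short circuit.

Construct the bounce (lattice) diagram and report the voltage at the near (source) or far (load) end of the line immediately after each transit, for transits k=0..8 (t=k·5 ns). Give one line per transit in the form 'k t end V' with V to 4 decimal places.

0 0 source 0.4286
1 5 load 0.0000
2 10 source -0.3061
3 15 load 0.0000
4 20 source 0.2187
5 25 load 0.0000
6 30 source -0.1562
7 35 load 0.0000
8 40 source 0.1116

Γ_L=-1.000000, Γ_S=0.714286; launch V₁=3·25/175=0.428571
k=0 src: V=0.4286
k=1 load: inc=0.428571, refl=0.428571·-1.000000=-0.4286; V=0.000000+0.428571+-0.428571=0.0000
k=2 src: inc=-0.428571, refl=-0.428571·0.714286=-0.3061; V=0.428571+-0.428571+-0.306122=-0.3061
k=3 load: inc=-0.306122, refl=-0.306122·-1.000000=0.3061; V=0.000000+-0.306122+0.306122=0.0000
k=4 src: inc=0.306122, refl=0.306122·0.714286=0.2187; V=-0.306122+0.306122+0.218659=0.2187
k=5 load: inc=0.218659, refl=0.218659·-1.000000=-0.2187; V=0.000000+0.218659+-0.218659=0.0000
k=6 src: inc=-0.218659, refl=-0.218659·0.714286=-0.1562; V=0.218659+-0.218659+-0.156185=-0.1562
k=7 load: inc=-0.156185, refl=-0.156185·-1.000000=0.1562; V=0.000000+-0.156185+0.156185=0.0000
k=8 src: inc=0.156185, refl=0.156185·0.714286=0.1116; V=-0.156185+0.156185+0.111561=0.1116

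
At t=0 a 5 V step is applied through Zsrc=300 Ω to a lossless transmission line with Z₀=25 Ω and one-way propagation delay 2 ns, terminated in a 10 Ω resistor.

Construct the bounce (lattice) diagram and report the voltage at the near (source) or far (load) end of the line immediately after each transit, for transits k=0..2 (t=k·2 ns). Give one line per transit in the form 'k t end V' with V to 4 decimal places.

0 0 source 0.3846
1 2 load 0.2198
2 4 source 0.0803

Γ_L=-0.428571, Γ_S=0.846154; launch V₁=5·25/325=0.384615
k=0 src: V=0.3846
k=1 load: inc=0.384615, refl=0.384615·-0.428571=-0.1648; V=0.000000+0.384615+-0.164835=0.2198
k=2 src: inc=-0.164835, refl=-0.164835·0.846154=-0.1395; V=0.384615+-0.164835+-0.139476=0.0803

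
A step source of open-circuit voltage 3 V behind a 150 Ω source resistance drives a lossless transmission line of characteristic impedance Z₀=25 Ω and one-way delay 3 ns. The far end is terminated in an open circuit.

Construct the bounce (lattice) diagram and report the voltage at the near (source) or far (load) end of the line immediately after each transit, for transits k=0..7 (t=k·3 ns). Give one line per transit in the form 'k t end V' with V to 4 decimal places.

0 0 source 0.4286
1 3 load 0.8571
2 6 source 1.1633
3 9 load 1.4694
4 12 source 1.6880
5 15 load 1.9067
6 18 source 2.0629
7 21 load 2.2191

Γ_L=1.000000, Γ_S=0.714286; launch V₁=3·25/175=0.428571
k=0 src: V=0.4286
k=1 load: inc=0.428571, refl=0.428571·1.000000=0.4286; V=0.000000+0.428571+0.428571=0.8571
k=2 src: inc=0.428571, refl=0.428571·0.714286=0.3061; V=0.428571+0.428571+0.306122=1.1633
k=3 load: inc=0.306122, refl=0.306122·1.000000=0.3061; V=0.857143+0.306122+0.306122=1.4694
k=4 src: inc=0.306122, refl=0.306122·0.714286=0.2187; V=1.163265+0.306122+0.218659=1.6880
k=5 load: inc=0.218659, refl=0.218659·1.000000=0.2187; V=1.469388+0.218659+0.218659=1.9067
k=6 src: inc=0.218659, refl=0.218659·0.714286=0.1562; V=1.688047+0.218659+0.156185=2.0629
k=7 load: inc=0.156185, refl=0.156185·1.000000=0.1562; V=1.906706+0.156185+0.156185=2.2191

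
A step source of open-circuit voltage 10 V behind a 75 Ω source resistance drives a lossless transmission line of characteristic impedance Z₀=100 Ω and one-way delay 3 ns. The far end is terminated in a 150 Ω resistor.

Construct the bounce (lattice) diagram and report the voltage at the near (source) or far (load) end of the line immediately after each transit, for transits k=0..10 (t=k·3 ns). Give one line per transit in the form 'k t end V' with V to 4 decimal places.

Γ_L=0.200000, Γ_S=-0.142857; launch V₁=10·100/175=5.714286
k=0 src: V=5.7143
k=1 load: inc=5.714286, refl=5.714286·0.200000=1.1429; V=0.000000+5.714286+1.142857=6.8571
k=2 src: inc=1.142857, refl=1.142857·-0.142857=-0.1633; V=5.714286+1.142857+-0.163265=6.6939
k=3 load: inc=-0.163265, refl=-0.163265·0.200000=-0.0327; V=6.857143+-0.163265+-0.032653=6.6612
k=4 src: inc=-0.032653, refl=-0.032653·-0.142857=0.0047; V=6.693878+-0.032653+0.004665=6.6659
k=5 load: inc=0.004665, refl=0.004665·0.200000=0.0009; V=6.661224+0.004665+0.000933=6.6668
k=6 src: inc=0.000933, refl=0.000933·-0.142857=-0.0001; V=6.665889+0.000933+-0.000133=6.6667
k=7 load: inc=-0.000133, refl=-0.000133·0.200000=-0.0000; V=6.666822+-0.000133+-0.000027=6.6667
k=8 src: inc=-0.000027, refl=-0.000027·-0.142857=0.0000; V=6.666689+-0.000027+0.000004=6.6667
k=9 load: inc=0.000004, refl=0.000004·0.200000=0.0000; V=6.666662+0.000004+0.000001=6.6667
k=10 src: inc=0.000001, refl=0.000001·-0.142857=-0.0000; V=6.666666+0.000001+-0.000000=6.6667

0 0 source 5.7143
1 3 load 6.8571
2 6 source 6.6939
3 9 load 6.6612
4 12 source 6.6659
5 15 load 6.6668
6 18 source 6.6667
7 21 load 6.6667
8 24 source 6.6667
9 27 load 6.6667
10 30 source 6.6667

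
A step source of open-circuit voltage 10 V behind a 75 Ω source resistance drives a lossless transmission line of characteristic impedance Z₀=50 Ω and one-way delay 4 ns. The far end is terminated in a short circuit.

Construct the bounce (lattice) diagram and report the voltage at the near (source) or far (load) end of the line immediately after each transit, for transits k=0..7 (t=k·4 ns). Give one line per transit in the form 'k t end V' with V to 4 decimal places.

Γ_L=-1.000000, Γ_S=0.200000; launch V₁=10·50/125=4.000000
k=0 src: V=4.0000
k=1 load: inc=4.000000, refl=4.000000·-1.000000=-4.0000; V=0.000000+4.000000+-4.000000=0.0000
k=2 src: inc=-4.000000, refl=-4.000000·0.200000=-0.8000; V=4.000000+-4.000000+-0.800000=-0.8000
k=3 load: inc=-0.800000, refl=-0.800000·-1.000000=0.8000; V=0.000000+-0.800000+0.800000=0.0000
k=4 src: inc=0.800000, refl=0.800000·0.200000=0.1600; V=-0.800000+0.800000+0.160000=0.1600
k=5 load: inc=0.160000, refl=0.160000·-1.000000=-0.1600; V=0.000000+0.160000+-0.160000=0.0000
k=6 src: inc=-0.160000, refl=-0.160000·0.200000=-0.0320; V=0.160000+-0.160000+-0.032000=-0.0320
k=7 load: inc=-0.032000, refl=-0.032000·-1.000000=0.0320; V=0.000000+-0.032000+0.032000=0.0000

0 0 source 4.0000
1 4 load 0.0000
2 8 source -0.8000
3 12 load 0.0000
4 16 source 0.1600
5 20 load 0.0000
6 24 source -0.0320
7 28 load 0.0000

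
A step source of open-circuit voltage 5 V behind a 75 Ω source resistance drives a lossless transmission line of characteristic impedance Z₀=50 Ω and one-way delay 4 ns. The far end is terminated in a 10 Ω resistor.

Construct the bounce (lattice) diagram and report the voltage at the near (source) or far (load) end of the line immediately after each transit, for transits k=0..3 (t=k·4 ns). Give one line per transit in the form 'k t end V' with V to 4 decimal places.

0 0 source 2.0000
1 4 load 0.6667
2 8 source 0.4000
3 12 load 0.5778

Γ_L=-0.666667, Γ_S=0.200000; launch V₁=5·50/125=2.000000
k=0 src: V=2.0000
k=1 load: inc=2.000000, refl=2.000000·-0.666667=-1.3333; V=0.000000+2.000000+-1.333333=0.6667
k=2 src: inc=-1.333333, refl=-1.333333·0.200000=-0.2667; V=2.000000+-1.333333+-0.266667=0.4000
k=3 load: inc=-0.266667, refl=-0.266667·-0.666667=0.1778; V=0.666667+-0.266667+0.177778=0.5778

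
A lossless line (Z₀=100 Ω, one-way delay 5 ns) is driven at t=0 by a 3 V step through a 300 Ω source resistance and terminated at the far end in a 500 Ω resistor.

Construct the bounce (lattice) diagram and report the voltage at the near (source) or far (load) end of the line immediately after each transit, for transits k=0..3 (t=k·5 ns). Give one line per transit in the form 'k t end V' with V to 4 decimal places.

Γ_L=0.666667, Γ_S=0.500000; launch V₁=3·100/400=0.750000
k=0 src: V=0.7500
k=1 load: inc=0.750000, refl=0.750000·0.666667=0.5000; V=0.000000+0.750000+0.500000=1.2500
k=2 src: inc=0.500000, refl=0.500000·0.500000=0.2500; V=0.750000+0.500000+0.250000=1.5000
k=3 load: inc=0.250000, refl=0.250000·0.666667=0.1667; V=1.250000+0.250000+0.166667=1.6667

0 0 source 0.7500
1 5 load 1.2500
2 10 source 1.5000
3 15 load 1.6667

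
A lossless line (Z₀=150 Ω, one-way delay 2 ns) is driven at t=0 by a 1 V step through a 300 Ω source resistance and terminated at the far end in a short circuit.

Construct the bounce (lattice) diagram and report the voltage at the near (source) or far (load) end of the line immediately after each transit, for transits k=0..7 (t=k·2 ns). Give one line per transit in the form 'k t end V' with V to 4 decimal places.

0 0 source 0.3333
1 2 load 0.0000
2 4 source -0.1111
3 6 load 0.0000
4 8 source 0.0370
5 10 load 0.0000
6 12 source -0.0123
7 14 load 0.0000

Γ_L=-1.000000, Γ_S=0.333333; launch V₁=1·150/450=0.333333
k=0 src: V=0.3333
k=1 load: inc=0.333333, refl=0.333333·-1.000000=-0.3333; V=0.000000+0.333333+-0.333333=0.0000
k=2 src: inc=-0.333333, refl=-0.333333·0.333333=-0.1111; V=0.333333+-0.333333+-0.111111=-0.1111
k=3 load: inc=-0.111111, refl=-0.111111·-1.000000=0.1111; V=0.000000+-0.111111+0.111111=0.0000
k=4 src: inc=0.111111, refl=0.111111·0.333333=0.0370; V=-0.111111+0.111111+0.037037=0.0370
k=5 load: inc=0.037037, refl=0.037037·-1.000000=-0.0370; V=0.000000+0.037037+-0.037037=0.0000
k=6 src: inc=-0.037037, refl=-0.037037·0.333333=-0.0123; V=0.037037+-0.037037+-0.012346=-0.0123
k=7 load: inc=-0.012346, refl=-0.012346·-1.000000=0.0123; V=0.000000+-0.012346+0.012346=0.0000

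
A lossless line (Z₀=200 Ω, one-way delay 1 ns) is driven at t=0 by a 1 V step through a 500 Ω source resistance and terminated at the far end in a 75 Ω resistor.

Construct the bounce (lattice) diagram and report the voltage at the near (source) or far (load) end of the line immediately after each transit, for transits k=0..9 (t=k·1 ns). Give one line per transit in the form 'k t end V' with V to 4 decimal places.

Γ_L=-0.454545, Γ_S=0.428571; launch V₁=1·200/700=0.285714
k=0 src: V=0.2857
k=1 load: inc=0.285714, refl=0.285714·-0.454545=-0.1299; V=0.000000+0.285714+-0.129870=0.1558
k=2 src: inc=-0.129870, refl=-0.129870·0.428571=-0.0557; V=0.285714+-0.129870+-0.055659=0.1002
k=3 load: inc=-0.055659, refl=-0.055659·-0.454545=0.0253; V=0.155844+-0.055659+0.025299=0.1255
k=4 src: inc=0.025299, refl=0.025299·0.428571=0.0108; V=0.100186+0.025299+0.010843=0.1363
k=5 load: inc=0.010843, refl=0.010843·-0.454545=-0.0049; V=0.125485+0.010843+-0.004928=0.1314
k=6 src: inc=-0.004928, refl=-0.004928·0.428571=-0.0021; V=0.136327+-0.004928+-0.002112=0.1293
k=7 load: inc=-0.002112, refl=-0.002112·-0.454545=0.0010; V=0.131399+-0.002112+0.000960=0.1302
k=8 src: inc=0.000960, refl=0.000960·0.428571=0.0004; V=0.129287+0.000960+0.000411=0.1307
k=9 load: inc=0.000411, refl=0.000411·-0.454545=-0.0002; V=0.130247+0.000411+-0.000187=0.1305

0 0 source 0.2857
1 1 load 0.1558
2 2 source 0.1002
3 3 load 0.1255
4 4 source 0.1363
5 5 load 0.1314
6 6 source 0.1293
7 7 load 0.1302
8 8 source 0.1307
9 9 load 0.1305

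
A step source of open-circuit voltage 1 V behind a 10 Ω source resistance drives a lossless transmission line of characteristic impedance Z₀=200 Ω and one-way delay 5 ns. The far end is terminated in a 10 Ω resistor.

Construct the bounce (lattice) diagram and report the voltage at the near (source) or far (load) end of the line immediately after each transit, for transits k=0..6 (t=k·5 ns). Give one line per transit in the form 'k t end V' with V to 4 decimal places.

0 0 source 0.9524
1 5 load 0.0907
2 10 source 0.8703
3 15 load 0.1650
4 20 source 0.8031
5 25 load 0.2257
6 30 source 0.7481

Γ_L=-0.904762, Γ_S=-0.904762; launch V₁=1·200/210=0.952381
k=0 src: V=0.9524
k=1 load: inc=0.952381, refl=0.952381·-0.904762=-0.8617; V=0.000000+0.952381+-0.861678=0.0907
k=2 src: inc=-0.861678, refl=-0.861678·-0.904762=0.7796; V=0.952381+-0.861678+0.779613=0.8703
k=3 load: inc=0.779613, refl=0.779613·-0.904762=-0.7054; V=0.090703+0.779613+-0.705365=0.1650
k=4 src: inc=-0.705365, refl=-0.705365·-0.904762=0.6382; V=0.870316+-0.705365+0.638187=0.8031
k=5 load: inc=0.638187, refl=0.638187·-0.904762=-0.5774; V=0.164952+0.638187+-0.577407=0.2257
k=6 src: inc=-0.577407, refl=-0.577407·-0.904762=0.5224; V=0.803139+-0.577407+0.522416=0.7481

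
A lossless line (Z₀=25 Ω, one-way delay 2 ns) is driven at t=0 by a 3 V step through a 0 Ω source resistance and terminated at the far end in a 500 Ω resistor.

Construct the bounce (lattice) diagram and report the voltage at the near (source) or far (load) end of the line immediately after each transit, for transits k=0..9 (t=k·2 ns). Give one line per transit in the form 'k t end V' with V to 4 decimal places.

0 0 source 3.0000
1 2 load 5.7143
2 4 source 3.0000
3 6 load 0.5442
4 8 source 3.0000
5 10 load 5.2219
6 12 source 3.0000
7 14 load 0.9897
8 16 source 3.0000
9 18 load 4.8188

Γ_L=0.904762, Γ_S=-1.000000; launch V₁=3·25/25=3.000000
k=0 src: V=3.0000
k=1 load: inc=3.000000, refl=3.000000·0.904762=2.7143; V=0.000000+3.000000+2.714286=5.7143
k=2 src: inc=2.714286, refl=2.714286·-1.000000=-2.7143; V=3.000000+2.714286+-2.714286=3.0000
k=3 load: inc=-2.714286, refl=-2.714286·0.904762=-2.4558; V=5.714286+-2.714286+-2.455782=0.5442
k=4 src: inc=-2.455782, refl=-2.455782·-1.000000=2.4558; V=3.000000+-2.455782+2.455782=3.0000
k=5 load: inc=2.455782, refl=2.455782·0.904762=2.2219; V=0.544218+2.455782+2.221898=5.2219
k=6 src: inc=2.221898, refl=2.221898·-1.000000=-2.2219; V=3.000000+2.221898+-2.221898=3.0000
k=7 load: inc=-2.221898, refl=-2.221898·0.904762=-2.0103; V=5.221898+-2.221898+-2.010289=0.9897
k=8 src: inc=-2.010289, refl=-2.010289·-1.000000=2.0103; V=3.000000+-2.010289+2.010289=3.0000
k=9 load: inc=2.010289, refl=2.010289·0.904762=1.8188; V=0.989711+2.010289+1.818833=4.8188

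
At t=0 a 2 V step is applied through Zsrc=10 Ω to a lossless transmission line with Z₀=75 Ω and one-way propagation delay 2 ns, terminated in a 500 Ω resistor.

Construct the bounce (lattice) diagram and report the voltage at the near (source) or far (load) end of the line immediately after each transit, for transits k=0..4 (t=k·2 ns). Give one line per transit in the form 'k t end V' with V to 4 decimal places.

Γ_L=0.739130, Γ_S=-0.764706; launch V₁=2·75/85=1.764706
k=0 src: V=1.7647
k=1 load: inc=1.764706, refl=1.764706·0.739130=1.3043; V=0.000000+1.764706+1.304348=3.0691
k=2 src: inc=1.304348, refl=1.304348·-0.764706=-0.9974; V=1.764706+1.304348+-0.997442=2.0716
k=3 load: inc=-0.997442, refl=-0.997442·0.739130=-0.7372; V=3.069054+-0.997442+-0.737240=1.3344
k=4 src: inc=-0.737240, refl=-0.737240·-0.764706=0.5638; V=2.071611+-0.737240+0.563772=1.8981

0 0 source 1.7647
1 2 load 3.0691
2 4 source 2.0716
3 6 load 1.3344
4 8 source 1.8981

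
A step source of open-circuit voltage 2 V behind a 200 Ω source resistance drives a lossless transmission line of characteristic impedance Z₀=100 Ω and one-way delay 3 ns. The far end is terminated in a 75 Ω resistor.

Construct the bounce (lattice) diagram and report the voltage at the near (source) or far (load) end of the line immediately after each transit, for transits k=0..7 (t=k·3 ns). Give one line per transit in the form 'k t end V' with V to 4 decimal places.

Γ_L=-0.142857, Γ_S=0.333333; launch V₁=2·100/300=0.666667
k=0 src: V=0.6667
k=1 load: inc=0.666667, refl=0.666667·-0.142857=-0.0952; V=0.000000+0.666667+-0.095238=0.5714
k=2 src: inc=-0.095238, refl=-0.095238·0.333333=-0.0317; V=0.666667+-0.095238+-0.031746=0.5397
k=3 load: inc=-0.031746, refl=-0.031746·-0.142857=0.0045; V=0.571429+-0.031746+0.004535=0.5442
k=4 src: inc=0.004535, refl=0.004535·0.333333=0.0015; V=0.539683+0.004535+0.001512=0.5457
k=5 load: inc=0.001512, refl=0.001512·-0.142857=-0.0002; V=0.544218+0.001512+-0.000216=0.5455
k=6 src: inc=-0.000216, refl=-0.000216·0.333333=-0.0001; V=0.545729+-0.000216+-0.000072=0.5454
k=7 load: inc=-0.000072, refl=-0.000072·-0.142857=0.0000; V=0.545513+-0.000072+0.000010=0.5455

0 0 source 0.6667
1 3 load 0.5714
2 6 source 0.5397
3 9 load 0.5442
4 12 source 0.5457
5 15 load 0.5455
6 18 source 0.5454
7 21 load 0.5455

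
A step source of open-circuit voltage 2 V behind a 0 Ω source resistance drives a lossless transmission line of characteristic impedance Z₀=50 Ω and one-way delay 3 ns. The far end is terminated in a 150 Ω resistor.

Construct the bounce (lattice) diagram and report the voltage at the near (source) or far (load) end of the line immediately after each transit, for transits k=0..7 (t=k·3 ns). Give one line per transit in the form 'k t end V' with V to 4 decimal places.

0 0 source 2.0000
1 3 load 3.0000
2 6 source 2.0000
3 9 load 1.5000
4 12 source 2.0000
5 15 load 2.2500
6 18 source 2.0000
7 21 load 1.8750

Γ_L=0.500000, Γ_S=-1.000000; launch V₁=2·50/50=2.000000
k=0 src: V=2.0000
k=1 load: inc=2.000000, refl=2.000000·0.500000=1.0000; V=0.000000+2.000000+1.000000=3.0000
k=2 src: inc=1.000000, refl=1.000000·-1.000000=-1.0000; V=2.000000+1.000000+-1.000000=2.0000
k=3 load: inc=-1.000000, refl=-1.000000·0.500000=-0.5000; V=3.000000+-1.000000+-0.500000=1.5000
k=4 src: inc=-0.500000, refl=-0.500000·-1.000000=0.5000; V=2.000000+-0.500000+0.500000=2.0000
k=5 load: inc=0.500000, refl=0.500000·0.500000=0.2500; V=1.500000+0.500000+0.250000=2.2500
k=6 src: inc=0.250000, refl=0.250000·-1.000000=-0.2500; V=2.000000+0.250000+-0.250000=2.0000
k=7 load: inc=-0.250000, refl=-0.250000·0.500000=-0.1250; V=2.250000+-0.250000+-0.125000=1.8750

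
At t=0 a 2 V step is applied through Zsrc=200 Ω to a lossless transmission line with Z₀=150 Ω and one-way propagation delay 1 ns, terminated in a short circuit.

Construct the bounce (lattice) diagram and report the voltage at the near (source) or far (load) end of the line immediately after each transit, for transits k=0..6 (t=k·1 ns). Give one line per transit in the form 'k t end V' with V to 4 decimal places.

0 0 source 0.8571
1 1 load 0.0000
2 2 source -0.1224
3 3 load 0.0000
4 4 source 0.0175
5 5 load 0.0000
6 6 source -0.0025

Γ_L=-1.000000, Γ_S=0.142857; launch V₁=2·150/350=0.857143
k=0 src: V=0.8571
k=1 load: inc=0.857143, refl=0.857143·-1.000000=-0.8571; V=0.000000+0.857143+-0.857143=0.0000
k=2 src: inc=-0.857143, refl=-0.857143·0.142857=-0.1224; V=0.857143+-0.857143+-0.122449=-0.1224
k=3 load: inc=-0.122449, refl=-0.122449·-1.000000=0.1224; V=0.000000+-0.122449+0.122449=0.0000
k=4 src: inc=0.122449, refl=0.122449·0.142857=0.0175; V=-0.122449+0.122449+0.017493=0.0175
k=5 load: inc=0.017493, refl=0.017493·-1.000000=-0.0175; V=0.000000+0.017493+-0.017493=0.0000
k=6 src: inc=-0.017493, refl=-0.017493·0.142857=-0.0025; V=0.017493+-0.017493+-0.002499=-0.0025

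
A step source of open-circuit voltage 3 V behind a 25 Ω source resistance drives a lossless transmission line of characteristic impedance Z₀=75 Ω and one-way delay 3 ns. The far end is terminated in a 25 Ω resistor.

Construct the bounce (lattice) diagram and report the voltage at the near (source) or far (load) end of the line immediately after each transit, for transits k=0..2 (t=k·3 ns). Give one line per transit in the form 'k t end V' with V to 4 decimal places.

0 0 source 2.2500
1 3 load 1.1250
2 6 source 1.6875

Γ_L=-0.500000, Γ_S=-0.500000; launch V₁=3·75/100=2.250000
k=0 src: V=2.2500
k=1 load: inc=2.250000, refl=2.250000·-0.500000=-1.1250; V=0.000000+2.250000+-1.125000=1.1250
k=2 src: inc=-1.125000, refl=-1.125000·-0.500000=0.5625; V=2.250000+-1.125000+0.562500=1.6875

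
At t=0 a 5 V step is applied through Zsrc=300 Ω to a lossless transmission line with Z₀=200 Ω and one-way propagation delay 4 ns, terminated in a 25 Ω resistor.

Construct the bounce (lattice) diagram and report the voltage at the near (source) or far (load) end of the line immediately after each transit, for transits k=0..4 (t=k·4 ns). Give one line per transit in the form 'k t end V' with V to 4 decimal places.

0 0 source 2.0000
1 4 load 0.4444
2 8 source 0.1333
3 12 load 0.3753
4 16 source 0.4237

Γ_L=-0.777778, Γ_S=0.200000; launch V₁=5·200/500=2.000000
k=0 src: V=2.0000
k=1 load: inc=2.000000, refl=2.000000·-0.777778=-1.5556; V=0.000000+2.000000+-1.555556=0.4444
k=2 src: inc=-1.555556, refl=-1.555556·0.200000=-0.3111; V=2.000000+-1.555556+-0.311111=0.1333
k=3 load: inc=-0.311111, refl=-0.311111·-0.777778=0.2420; V=0.444444+-0.311111+0.241975=0.3753
k=4 src: inc=0.241975, refl=0.241975·0.200000=0.0484; V=0.133333+0.241975+0.048395=0.4237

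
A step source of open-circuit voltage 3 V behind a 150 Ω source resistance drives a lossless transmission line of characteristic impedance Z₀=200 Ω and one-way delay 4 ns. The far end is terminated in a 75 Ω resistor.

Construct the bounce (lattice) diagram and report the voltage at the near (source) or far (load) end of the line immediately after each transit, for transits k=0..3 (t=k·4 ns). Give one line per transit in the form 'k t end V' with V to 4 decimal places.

0 0 source 1.7143
1 4 load 0.9351
2 8 source 1.0464
3 12 load 0.9958

Γ_L=-0.454545, Γ_S=-0.142857; launch V₁=3·200/350=1.714286
k=0 src: V=1.7143
k=1 load: inc=1.714286, refl=1.714286·-0.454545=-0.7792; V=0.000000+1.714286+-0.779221=0.9351
k=2 src: inc=-0.779221, refl=-0.779221·-0.142857=0.1113; V=1.714286+-0.779221+0.111317=1.0464
k=3 load: inc=0.111317, refl=0.111317·-0.454545=-0.0506; V=0.935065+0.111317+-0.050599=0.9958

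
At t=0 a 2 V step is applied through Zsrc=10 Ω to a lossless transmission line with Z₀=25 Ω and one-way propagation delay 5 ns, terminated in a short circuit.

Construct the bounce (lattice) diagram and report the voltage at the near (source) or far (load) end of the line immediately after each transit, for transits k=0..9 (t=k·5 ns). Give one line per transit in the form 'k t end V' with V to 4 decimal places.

0 0 source 1.4286
1 5 load 0.0000
2 10 source 0.6122
3 15 load 0.0000
4 20 source 0.2624
5 25 load 0.0000
6 30 source 0.1125
7 35 load 0.0000
8 40 source 0.0482
9 45 load 0.0000

Γ_L=-1.000000, Γ_S=-0.428571; launch V₁=2·25/35=1.428571
k=0 src: V=1.4286
k=1 load: inc=1.428571, refl=1.428571·-1.000000=-1.4286; V=0.000000+1.428571+-1.428571=0.0000
k=2 src: inc=-1.428571, refl=-1.428571·-0.428571=0.6122; V=1.428571+-1.428571+0.612245=0.6122
k=3 load: inc=0.612245, refl=0.612245·-1.000000=-0.6122; V=0.000000+0.612245+-0.612245=0.0000
k=4 src: inc=-0.612245, refl=-0.612245·-0.428571=0.2624; V=0.612245+-0.612245+0.262391=0.2624
k=5 load: inc=0.262391, refl=0.262391·-1.000000=-0.2624; V=0.000000+0.262391+-0.262391=0.0000
k=6 src: inc=-0.262391, refl=-0.262391·-0.428571=0.1125; V=0.262391+-0.262391+0.112453=0.1125
k=7 load: inc=0.112453, refl=0.112453·-1.000000=-0.1125; V=0.000000+0.112453+-0.112453=0.0000
k=8 src: inc=-0.112453, refl=-0.112453·-0.428571=0.0482; V=0.112453+-0.112453+0.048194=0.0482
k=9 load: inc=0.048194, refl=0.048194·-1.000000=-0.0482; V=0.000000+0.048194+-0.048194=0.0000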